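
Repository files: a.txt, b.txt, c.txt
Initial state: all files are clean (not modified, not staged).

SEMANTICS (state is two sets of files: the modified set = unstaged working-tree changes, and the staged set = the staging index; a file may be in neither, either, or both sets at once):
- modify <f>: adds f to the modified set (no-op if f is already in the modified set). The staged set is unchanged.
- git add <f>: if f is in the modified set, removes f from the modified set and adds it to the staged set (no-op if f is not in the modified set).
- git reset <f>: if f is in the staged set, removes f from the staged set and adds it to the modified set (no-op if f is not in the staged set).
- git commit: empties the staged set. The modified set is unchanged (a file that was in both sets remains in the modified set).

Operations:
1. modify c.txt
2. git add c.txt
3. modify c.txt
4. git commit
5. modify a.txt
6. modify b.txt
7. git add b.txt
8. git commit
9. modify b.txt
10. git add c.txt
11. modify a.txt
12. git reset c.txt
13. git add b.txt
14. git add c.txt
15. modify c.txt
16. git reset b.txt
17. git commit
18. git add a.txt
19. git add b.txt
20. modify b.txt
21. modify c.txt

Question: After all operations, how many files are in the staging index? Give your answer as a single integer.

After op 1 (modify c.txt): modified={c.txt} staged={none}
After op 2 (git add c.txt): modified={none} staged={c.txt}
After op 3 (modify c.txt): modified={c.txt} staged={c.txt}
After op 4 (git commit): modified={c.txt} staged={none}
After op 5 (modify a.txt): modified={a.txt, c.txt} staged={none}
After op 6 (modify b.txt): modified={a.txt, b.txt, c.txt} staged={none}
After op 7 (git add b.txt): modified={a.txt, c.txt} staged={b.txt}
After op 8 (git commit): modified={a.txt, c.txt} staged={none}
After op 9 (modify b.txt): modified={a.txt, b.txt, c.txt} staged={none}
After op 10 (git add c.txt): modified={a.txt, b.txt} staged={c.txt}
After op 11 (modify a.txt): modified={a.txt, b.txt} staged={c.txt}
After op 12 (git reset c.txt): modified={a.txt, b.txt, c.txt} staged={none}
After op 13 (git add b.txt): modified={a.txt, c.txt} staged={b.txt}
After op 14 (git add c.txt): modified={a.txt} staged={b.txt, c.txt}
After op 15 (modify c.txt): modified={a.txt, c.txt} staged={b.txt, c.txt}
After op 16 (git reset b.txt): modified={a.txt, b.txt, c.txt} staged={c.txt}
After op 17 (git commit): modified={a.txt, b.txt, c.txt} staged={none}
After op 18 (git add a.txt): modified={b.txt, c.txt} staged={a.txt}
After op 19 (git add b.txt): modified={c.txt} staged={a.txt, b.txt}
After op 20 (modify b.txt): modified={b.txt, c.txt} staged={a.txt, b.txt}
After op 21 (modify c.txt): modified={b.txt, c.txt} staged={a.txt, b.txt}
Final staged set: {a.txt, b.txt} -> count=2

Answer: 2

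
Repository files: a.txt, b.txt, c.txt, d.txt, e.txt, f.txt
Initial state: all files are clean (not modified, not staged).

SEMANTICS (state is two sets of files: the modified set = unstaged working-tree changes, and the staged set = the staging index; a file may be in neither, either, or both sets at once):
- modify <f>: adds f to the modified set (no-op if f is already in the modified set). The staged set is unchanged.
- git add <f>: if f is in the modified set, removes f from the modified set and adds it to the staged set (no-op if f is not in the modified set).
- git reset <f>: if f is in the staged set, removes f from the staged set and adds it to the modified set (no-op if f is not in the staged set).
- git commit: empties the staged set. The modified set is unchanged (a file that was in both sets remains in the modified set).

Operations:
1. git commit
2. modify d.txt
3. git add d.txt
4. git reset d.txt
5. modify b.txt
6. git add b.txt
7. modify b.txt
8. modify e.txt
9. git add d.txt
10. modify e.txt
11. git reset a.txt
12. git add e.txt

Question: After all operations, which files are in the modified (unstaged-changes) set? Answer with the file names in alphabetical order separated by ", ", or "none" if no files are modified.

Answer: b.txt

Derivation:
After op 1 (git commit): modified={none} staged={none}
After op 2 (modify d.txt): modified={d.txt} staged={none}
After op 3 (git add d.txt): modified={none} staged={d.txt}
After op 4 (git reset d.txt): modified={d.txt} staged={none}
After op 5 (modify b.txt): modified={b.txt, d.txt} staged={none}
After op 6 (git add b.txt): modified={d.txt} staged={b.txt}
After op 7 (modify b.txt): modified={b.txt, d.txt} staged={b.txt}
After op 8 (modify e.txt): modified={b.txt, d.txt, e.txt} staged={b.txt}
After op 9 (git add d.txt): modified={b.txt, e.txt} staged={b.txt, d.txt}
After op 10 (modify e.txt): modified={b.txt, e.txt} staged={b.txt, d.txt}
After op 11 (git reset a.txt): modified={b.txt, e.txt} staged={b.txt, d.txt}
After op 12 (git add e.txt): modified={b.txt} staged={b.txt, d.txt, e.txt}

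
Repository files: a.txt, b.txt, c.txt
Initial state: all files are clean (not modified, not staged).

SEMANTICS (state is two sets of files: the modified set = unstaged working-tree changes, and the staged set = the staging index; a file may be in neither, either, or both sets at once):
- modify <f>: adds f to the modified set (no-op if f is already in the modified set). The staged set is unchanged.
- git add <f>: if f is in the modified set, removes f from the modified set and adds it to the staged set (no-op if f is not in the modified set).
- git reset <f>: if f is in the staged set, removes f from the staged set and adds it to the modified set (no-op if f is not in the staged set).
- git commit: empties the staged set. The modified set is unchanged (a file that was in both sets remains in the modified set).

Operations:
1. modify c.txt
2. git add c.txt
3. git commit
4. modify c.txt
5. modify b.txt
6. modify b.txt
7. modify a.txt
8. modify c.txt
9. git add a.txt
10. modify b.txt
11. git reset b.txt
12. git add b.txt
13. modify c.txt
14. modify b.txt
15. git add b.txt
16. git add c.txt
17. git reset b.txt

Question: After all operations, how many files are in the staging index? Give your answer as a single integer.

Answer: 2

Derivation:
After op 1 (modify c.txt): modified={c.txt} staged={none}
After op 2 (git add c.txt): modified={none} staged={c.txt}
After op 3 (git commit): modified={none} staged={none}
After op 4 (modify c.txt): modified={c.txt} staged={none}
After op 5 (modify b.txt): modified={b.txt, c.txt} staged={none}
After op 6 (modify b.txt): modified={b.txt, c.txt} staged={none}
After op 7 (modify a.txt): modified={a.txt, b.txt, c.txt} staged={none}
After op 8 (modify c.txt): modified={a.txt, b.txt, c.txt} staged={none}
After op 9 (git add a.txt): modified={b.txt, c.txt} staged={a.txt}
After op 10 (modify b.txt): modified={b.txt, c.txt} staged={a.txt}
After op 11 (git reset b.txt): modified={b.txt, c.txt} staged={a.txt}
After op 12 (git add b.txt): modified={c.txt} staged={a.txt, b.txt}
After op 13 (modify c.txt): modified={c.txt} staged={a.txt, b.txt}
After op 14 (modify b.txt): modified={b.txt, c.txt} staged={a.txt, b.txt}
After op 15 (git add b.txt): modified={c.txt} staged={a.txt, b.txt}
After op 16 (git add c.txt): modified={none} staged={a.txt, b.txt, c.txt}
After op 17 (git reset b.txt): modified={b.txt} staged={a.txt, c.txt}
Final staged set: {a.txt, c.txt} -> count=2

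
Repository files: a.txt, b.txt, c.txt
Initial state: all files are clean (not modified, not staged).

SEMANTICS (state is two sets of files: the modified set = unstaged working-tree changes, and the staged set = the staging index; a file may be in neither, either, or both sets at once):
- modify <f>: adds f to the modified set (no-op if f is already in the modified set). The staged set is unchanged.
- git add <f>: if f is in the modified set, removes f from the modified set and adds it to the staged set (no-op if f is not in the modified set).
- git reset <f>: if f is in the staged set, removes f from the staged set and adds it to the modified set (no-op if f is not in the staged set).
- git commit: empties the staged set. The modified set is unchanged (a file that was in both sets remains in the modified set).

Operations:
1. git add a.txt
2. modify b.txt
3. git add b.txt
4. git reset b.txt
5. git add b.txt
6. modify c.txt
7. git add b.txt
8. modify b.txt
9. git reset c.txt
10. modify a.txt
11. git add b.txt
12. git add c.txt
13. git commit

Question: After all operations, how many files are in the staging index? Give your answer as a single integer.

Answer: 0

Derivation:
After op 1 (git add a.txt): modified={none} staged={none}
After op 2 (modify b.txt): modified={b.txt} staged={none}
After op 3 (git add b.txt): modified={none} staged={b.txt}
After op 4 (git reset b.txt): modified={b.txt} staged={none}
After op 5 (git add b.txt): modified={none} staged={b.txt}
After op 6 (modify c.txt): modified={c.txt} staged={b.txt}
After op 7 (git add b.txt): modified={c.txt} staged={b.txt}
After op 8 (modify b.txt): modified={b.txt, c.txt} staged={b.txt}
After op 9 (git reset c.txt): modified={b.txt, c.txt} staged={b.txt}
After op 10 (modify a.txt): modified={a.txt, b.txt, c.txt} staged={b.txt}
After op 11 (git add b.txt): modified={a.txt, c.txt} staged={b.txt}
After op 12 (git add c.txt): modified={a.txt} staged={b.txt, c.txt}
After op 13 (git commit): modified={a.txt} staged={none}
Final staged set: {none} -> count=0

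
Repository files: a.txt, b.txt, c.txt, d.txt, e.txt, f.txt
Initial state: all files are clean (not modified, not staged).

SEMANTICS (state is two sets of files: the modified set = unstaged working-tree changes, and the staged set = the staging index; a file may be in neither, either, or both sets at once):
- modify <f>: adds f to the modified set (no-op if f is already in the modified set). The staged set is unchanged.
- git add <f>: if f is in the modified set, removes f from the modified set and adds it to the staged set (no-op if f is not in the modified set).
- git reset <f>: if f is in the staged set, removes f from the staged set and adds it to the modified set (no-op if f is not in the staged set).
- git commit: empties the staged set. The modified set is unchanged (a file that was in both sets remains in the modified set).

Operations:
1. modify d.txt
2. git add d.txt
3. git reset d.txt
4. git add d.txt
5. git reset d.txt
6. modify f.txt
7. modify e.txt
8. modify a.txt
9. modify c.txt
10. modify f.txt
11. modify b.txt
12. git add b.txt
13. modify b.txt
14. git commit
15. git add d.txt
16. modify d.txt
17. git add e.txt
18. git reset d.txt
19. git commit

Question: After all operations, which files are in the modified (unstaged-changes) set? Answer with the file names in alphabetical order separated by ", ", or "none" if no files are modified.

After op 1 (modify d.txt): modified={d.txt} staged={none}
After op 2 (git add d.txt): modified={none} staged={d.txt}
After op 3 (git reset d.txt): modified={d.txt} staged={none}
After op 4 (git add d.txt): modified={none} staged={d.txt}
After op 5 (git reset d.txt): modified={d.txt} staged={none}
After op 6 (modify f.txt): modified={d.txt, f.txt} staged={none}
After op 7 (modify e.txt): modified={d.txt, e.txt, f.txt} staged={none}
After op 8 (modify a.txt): modified={a.txt, d.txt, e.txt, f.txt} staged={none}
After op 9 (modify c.txt): modified={a.txt, c.txt, d.txt, e.txt, f.txt} staged={none}
After op 10 (modify f.txt): modified={a.txt, c.txt, d.txt, e.txt, f.txt} staged={none}
After op 11 (modify b.txt): modified={a.txt, b.txt, c.txt, d.txt, e.txt, f.txt} staged={none}
After op 12 (git add b.txt): modified={a.txt, c.txt, d.txt, e.txt, f.txt} staged={b.txt}
After op 13 (modify b.txt): modified={a.txt, b.txt, c.txt, d.txt, e.txt, f.txt} staged={b.txt}
After op 14 (git commit): modified={a.txt, b.txt, c.txt, d.txt, e.txt, f.txt} staged={none}
After op 15 (git add d.txt): modified={a.txt, b.txt, c.txt, e.txt, f.txt} staged={d.txt}
After op 16 (modify d.txt): modified={a.txt, b.txt, c.txt, d.txt, e.txt, f.txt} staged={d.txt}
After op 17 (git add e.txt): modified={a.txt, b.txt, c.txt, d.txt, f.txt} staged={d.txt, e.txt}
After op 18 (git reset d.txt): modified={a.txt, b.txt, c.txt, d.txt, f.txt} staged={e.txt}
After op 19 (git commit): modified={a.txt, b.txt, c.txt, d.txt, f.txt} staged={none}

Answer: a.txt, b.txt, c.txt, d.txt, f.txt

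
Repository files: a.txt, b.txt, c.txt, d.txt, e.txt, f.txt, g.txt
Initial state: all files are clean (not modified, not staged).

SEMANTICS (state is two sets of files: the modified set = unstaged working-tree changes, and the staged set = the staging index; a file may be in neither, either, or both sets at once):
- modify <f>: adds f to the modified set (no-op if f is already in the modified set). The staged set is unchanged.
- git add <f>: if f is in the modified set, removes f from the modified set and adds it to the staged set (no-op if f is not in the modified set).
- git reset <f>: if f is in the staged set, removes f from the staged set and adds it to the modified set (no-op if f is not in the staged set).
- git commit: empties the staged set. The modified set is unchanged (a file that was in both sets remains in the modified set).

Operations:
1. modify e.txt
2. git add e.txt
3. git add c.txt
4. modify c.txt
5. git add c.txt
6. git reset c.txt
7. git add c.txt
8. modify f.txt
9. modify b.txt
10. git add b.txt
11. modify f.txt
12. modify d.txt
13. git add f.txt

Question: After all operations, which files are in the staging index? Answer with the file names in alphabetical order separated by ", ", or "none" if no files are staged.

Answer: b.txt, c.txt, e.txt, f.txt

Derivation:
After op 1 (modify e.txt): modified={e.txt} staged={none}
After op 2 (git add e.txt): modified={none} staged={e.txt}
After op 3 (git add c.txt): modified={none} staged={e.txt}
After op 4 (modify c.txt): modified={c.txt} staged={e.txt}
After op 5 (git add c.txt): modified={none} staged={c.txt, e.txt}
After op 6 (git reset c.txt): modified={c.txt} staged={e.txt}
After op 7 (git add c.txt): modified={none} staged={c.txt, e.txt}
After op 8 (modify f.txt): modified={f.txt} staged={c.txt, e.txt}
After op 9 (modify b.txt): modified={b.txt, f.txt} staged={c.txt, e.txt}
After op 10 (git add b.txt): modified={f.txt} staged={b.txt, c.txt, e.txt}
After op 11 (modify f.txt): modified={f.txt} staged={b.txt, c.txt, e.txt}
After op 12 (modify d.txt): modified={d.txt, f.txt} staged={b.txt, c.txt, e.txt}
After op 13 (git add f.txt): modified={d.txt} staged={b.txt, c.txt, e.txt, f.txt}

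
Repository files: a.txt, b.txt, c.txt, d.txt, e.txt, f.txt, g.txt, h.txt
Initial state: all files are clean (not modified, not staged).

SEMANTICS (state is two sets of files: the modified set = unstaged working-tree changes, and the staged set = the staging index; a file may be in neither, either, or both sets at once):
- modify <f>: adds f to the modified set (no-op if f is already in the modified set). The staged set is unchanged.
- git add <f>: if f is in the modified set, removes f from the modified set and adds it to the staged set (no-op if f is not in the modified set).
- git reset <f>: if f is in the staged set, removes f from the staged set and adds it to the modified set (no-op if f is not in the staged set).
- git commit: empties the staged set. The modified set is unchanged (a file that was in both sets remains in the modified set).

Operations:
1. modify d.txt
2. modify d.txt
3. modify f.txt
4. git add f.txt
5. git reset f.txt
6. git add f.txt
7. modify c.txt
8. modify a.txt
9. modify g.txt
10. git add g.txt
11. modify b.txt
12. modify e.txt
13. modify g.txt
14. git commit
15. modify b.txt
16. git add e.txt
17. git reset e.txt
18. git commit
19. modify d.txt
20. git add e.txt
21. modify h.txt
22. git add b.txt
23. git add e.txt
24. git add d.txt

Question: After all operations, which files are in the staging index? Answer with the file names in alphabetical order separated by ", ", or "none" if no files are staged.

Answer: b.txt, d.txt, e.txt

Derivation:
After op 1 (modify d.txt): modified={d.txt} staged={none}
After op 2 (modify d.txt): modified={d.txt} staged={none}
After op 3 (modify f.txt): modified={d.txt, f.txt} staged={none}
After op 4 (git add f.txt): modified={d.txt} staged={f.txt}
After op 5 (git reset f.txt): modified={d.txt, f.txt} staged={none}
After op 6 (git add f.txt): modified={d.txt} staged={f.txt}
After op 7 (modify c.txt): modified={c.txt, d.txt} staged={f.txt}
After op 8 (modify a.txt): modified={a.txt, c.txt, d.txt} staged={f.txt}
After op 9 (modify g.txt): modified={a.txt, c.txt, d.txt, g.txt} staged={f.txt}
After op 10 (git add g.txt): modified={a.txt, c.txt, d.txt} staged={f.txt, g.txt}
After op 11 (modify b.txt): modified={a.txt, b.txt, c.txt, d.txt} staged={f.txt, g.txt}
After op 12 (modify e.txt): modified={a.txt, b.txt, c.txt, d.txt, e.txt} staged={f.txt, g.txt}
After op 13 (modify g.txt): modified={a.txt, b.txt, c.txt, d.txt, e.txt, g.txt} staged={f.txt, g.txt}
After op 14 (git commit): modified={a.txt, b.txt, c.txt, d.txt, e.txt, g.txt} staged={none}
After op 15 (modify b.txt): modified={a.txt, b.txt, c.txt, d.txt, e.txt, g.txt} staged={none}
After op 16 (git add e.txt): modified={a.txt, b.txt, c.txt, d.txt, g.txt} staged={e.txt}
After op 17 (git reset e.txt): modified={a.txt, b.txt, c.txt, d.txt, e.txt, g.txt} staged={none}
After op 18 (git commit): modified={a.txt, b.txt, c.txt, d.txt, e.txt, g.txt} staged={none}
After op 19 (modify d.txt): modified={a.txt, b.txt, c.txt, d.txt, e.txt, g.txt} staged={none}
After op 20 (git add e.txt): modified={a.txt, b.txt, c.txt, d.txt, g.txt} staged={e.txt}
After op 21 (modify h.txt): modified={a.txt, b.txt, c.txt, d.txt, g.txt, h.txt} staged={e.txt}
After op 22 (git add b.txt): modified={a.txt, c.txt, d.txt, g.txt, h.txt} staged={b.txt, e.txt}
After op 23 (git add e.txt): modified={a.txt, c.txt, d.txt, g.txt, h.txt} staged={b.txt, e.txt}
After op 24 (git add d.txt): modified={a.txt, c.txt, g.txt, h.txt} staged={b.txt, d.txt, e.txt}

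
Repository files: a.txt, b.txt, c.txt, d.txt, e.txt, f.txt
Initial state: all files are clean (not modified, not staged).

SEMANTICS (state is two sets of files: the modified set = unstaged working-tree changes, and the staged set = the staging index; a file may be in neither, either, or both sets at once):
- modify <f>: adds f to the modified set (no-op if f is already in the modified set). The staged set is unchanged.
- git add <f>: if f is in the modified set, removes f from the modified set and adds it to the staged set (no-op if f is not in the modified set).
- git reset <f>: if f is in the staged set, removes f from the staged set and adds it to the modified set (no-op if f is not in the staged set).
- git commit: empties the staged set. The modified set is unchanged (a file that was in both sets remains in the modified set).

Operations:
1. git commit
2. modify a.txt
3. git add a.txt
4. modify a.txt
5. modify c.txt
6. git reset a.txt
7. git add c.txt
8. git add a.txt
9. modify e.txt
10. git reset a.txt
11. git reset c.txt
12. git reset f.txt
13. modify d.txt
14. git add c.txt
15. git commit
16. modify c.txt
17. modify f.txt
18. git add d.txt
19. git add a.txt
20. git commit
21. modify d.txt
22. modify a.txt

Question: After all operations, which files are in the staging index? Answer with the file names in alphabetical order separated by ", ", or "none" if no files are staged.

Answer: none

Derivation:
After op 1 (git commit): modified={none} staged={none}
After op 2 (modify a.txt): modified={a.txt} staged={none}
After op 3 (git add a.txt): modified={none} staged={a.txt}
After op 4 (modify a.txt): modified={a.txt} staged={a.txt}
After op 5 (modify c.txt): modified={a.txt, c.txt} staged={a.txt}
After op 6 (git reset a.txt): modified={a.txt, c.txt} staged={none}
After op 7 (git add c.txt): modified={a.txt} staged={c.txt}
After op 8 (git add a.txt): modified={none} staged={a.txt, c.txt}
After op 9 (modify e.txt): modified={e.txt} staged={a.txt, c.txt}
After op 10 (git reset a.txt): modified={a.txt, e.txt} staged={c.txt}
After op 11 (git reset c.txt): modified={a.txt, c.txt, e.txt} staged={none}
After op 12 (git reset f.txt): modified={a.txt, c.txt, e.txt} staged={none}
After op 13 (modify d.txt): modified={a.txt, c.txt, d.txt, e.txt} staged={none}
After op 14 (git add c.txt): modified={a.txt, d.txt, e.txt} staged={c.txt}
After op 15 (git commit): modified={a.txt, d.txt, e.txt} staged={none}
After op 16 (modify c.txt): modified={a.txt, c.txt, d.txt, e.txt} staged={none}
After op 17 (modify f.txt): modified={a.txt, c.txt, d.txt, e.txt, f.txt} staged={none}
After op 18 (git add d.txt): modified={a.txt, c.txt, e.txt, f.txt} staged={d.txt}
After op 19 (git add a.txt): modified={c.txt, e.txt, f.txt} staged={a.txt, d.txt}
After op 20 (git commit): modified={c.txt, e.txt, f.txt} staged={none}
After op 21 (modify d.txt): modified={c.txt, d.txt, e.txt, f.txt} staged={none}
After op 22 (modify a.txt): modified={a.txt, c.txt, d.txt, e.txt, f.txt} staged={none}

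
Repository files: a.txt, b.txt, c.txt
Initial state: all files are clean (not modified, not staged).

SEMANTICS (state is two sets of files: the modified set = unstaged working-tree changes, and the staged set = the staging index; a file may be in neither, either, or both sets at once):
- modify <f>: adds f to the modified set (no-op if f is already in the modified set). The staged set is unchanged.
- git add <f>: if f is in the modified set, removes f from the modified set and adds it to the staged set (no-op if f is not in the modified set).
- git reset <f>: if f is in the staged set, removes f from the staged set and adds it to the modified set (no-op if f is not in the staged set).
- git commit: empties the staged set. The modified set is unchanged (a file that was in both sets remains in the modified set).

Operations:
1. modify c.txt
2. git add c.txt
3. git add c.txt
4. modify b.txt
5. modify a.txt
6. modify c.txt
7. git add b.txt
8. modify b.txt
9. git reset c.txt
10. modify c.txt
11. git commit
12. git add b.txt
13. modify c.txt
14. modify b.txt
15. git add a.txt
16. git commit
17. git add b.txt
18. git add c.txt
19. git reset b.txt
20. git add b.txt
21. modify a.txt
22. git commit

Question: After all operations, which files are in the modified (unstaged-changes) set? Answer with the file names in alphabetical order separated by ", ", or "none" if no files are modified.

Answer: a.txt

Derivation:
After op 1 (modify c.txt): modified={c.txt} staged={none}
After op 2 (git add c.txt): modified={none} staged={c.txt}
After op 3 (git add c.txt): modified={none} staged={c.txt}
After op 4 (modify b.txt): modified={b.txt} staged={c.txt}
After op 5 (modify a.txt): modified={a.txt, b.txt} staged={c.txt}
After op 6 (modify c.txt): modified={a.txt, b.txt, c.txt} staged={c.txt}
After op 7 (git add b.txt): modified={a.txt, c.txt} staged={b.txt, c.txt}
After op 8 (modify b.txt): modified={a.txt, b.txt, c.txt} staged={b.txt, c.txt}
After op 9 (git reset c.txt): modified={a.txt, b.txt, c.txt} staged={b.txt}
After op 10 (modify c.txt): modified={a.txt, b.txt, c.txt} staged={b.txt}
After op 11 (git commit): modified={a.txt, b.txt, c.txt} staged={none}
After op 12 (git add b.txt): modified={a.txt, c.txt} staged={b.txt}
After op 13 (modify c.txt): modified={a.txt, c.txt} staged={b.txt}
After op 14 (modify b.txt): modified={a.txt, b.txt, c.txt} staged={b.txt}
After op 15 (git add a.txt): modified={b.txt, c.txt} staged={a.txt, b.txt}
After op 16 (git commit): modified={b.txt, c.txt} staged={none}
After op 17 (git add b.txt): modified={c.txt} staged={b.txt}
After op 18 (git add c.txt): modified={none} staged={b.txt, c.txt}
After op 19 (git reset b.txt): modified={b.txt} staged={c.txt}
After op 20 (git add b.txt): modified={none} staged={b.txt, c.txt}
After op 21 (modify a.txt): modified={a.txt} staged={b.txt, c.txt}
After op 22 (git commit): modified={a.txt} staged={none}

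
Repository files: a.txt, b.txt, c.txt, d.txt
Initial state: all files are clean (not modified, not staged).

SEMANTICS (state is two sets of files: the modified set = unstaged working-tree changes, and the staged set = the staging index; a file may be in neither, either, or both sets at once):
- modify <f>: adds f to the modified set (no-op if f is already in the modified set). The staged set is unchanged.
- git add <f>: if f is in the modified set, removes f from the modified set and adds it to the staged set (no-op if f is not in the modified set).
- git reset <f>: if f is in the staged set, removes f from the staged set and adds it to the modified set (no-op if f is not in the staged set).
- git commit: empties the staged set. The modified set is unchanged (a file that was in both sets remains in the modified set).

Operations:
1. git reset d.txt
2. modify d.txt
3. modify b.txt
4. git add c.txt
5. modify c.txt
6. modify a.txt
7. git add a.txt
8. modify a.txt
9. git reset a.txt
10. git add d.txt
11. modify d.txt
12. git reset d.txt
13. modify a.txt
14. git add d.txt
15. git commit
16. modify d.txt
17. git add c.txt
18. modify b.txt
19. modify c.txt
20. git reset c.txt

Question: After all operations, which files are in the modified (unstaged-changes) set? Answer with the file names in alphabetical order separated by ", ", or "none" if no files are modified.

Answer: a.txt, b.txt, c.txt, d.txt

Derivation:
After op 1 (git reset d.txt): modified={none} staged={none}
After op 2 (modify d.txt): modified={d.txt} staged={none}
After op 3 (modify b.txt): modified={b.txt, d.txt} staged={none}
After op 4 (git add c.txt): modified={b.txt, d.txt} staged={none}
After op 5 (modify c.txt): modified={b.txt, c.txt, d.txt} staged={none}
After op 6 (modify a.txt): modified={a.txt, b.txt, c.txt, d.txt} staged={none}
After op 7 (git add a.txt): modified={b.txt, c.txt, d.txt} staged={a.txt}
After op 8 (modify a.txt): modified={a.txt, b.txt, c.txt, d.txt} staged={a.txt}
After op 9 (git reset a.txt): modified={a.txt, b.txt, c.txt, d.txt} staged={none}
After op 10 (git add d.txt): modified={a.txt, b.txt, c.txt} staged={d.txt}
After op 11 (modify d.txt): modified={a.txt, b.txt, c.txt, d.txt} staged={d.txt}
After op 12 (git reset d.txt): modified={a.txt, b.txt, c.txt, d.txt} staged={none}
After op 13 (modify a.txt): modified={a.txt, b.txt, c.txt, d.txt} staged={none}
After op 14 (git add d.txt): modified={a.txt, b.txt, c.txt} staged={d.txt}
After op 15 (git commit): modified={a.txt, b.txt, c.txt} staged={none}
After op 16 (modify d.txt): modified={a.txt, b.txt, c.txt, d.txt} staged={none}
After op 17 (git add c.txt): modified={a.txt, b.txt, d.txt} staged={c.txt}
After op 18 (modify b.txt): modified={a.txt, b.txt, d.txt} staged={c.txt}
After op 19 (modify c.txt): modified={a.txt, b.txt, c.txt, d.txt} staged={c.txt}
After op 20 (git reset c.txt): modified={a.txt, b.txt, c.txt, d.txt} staged={none}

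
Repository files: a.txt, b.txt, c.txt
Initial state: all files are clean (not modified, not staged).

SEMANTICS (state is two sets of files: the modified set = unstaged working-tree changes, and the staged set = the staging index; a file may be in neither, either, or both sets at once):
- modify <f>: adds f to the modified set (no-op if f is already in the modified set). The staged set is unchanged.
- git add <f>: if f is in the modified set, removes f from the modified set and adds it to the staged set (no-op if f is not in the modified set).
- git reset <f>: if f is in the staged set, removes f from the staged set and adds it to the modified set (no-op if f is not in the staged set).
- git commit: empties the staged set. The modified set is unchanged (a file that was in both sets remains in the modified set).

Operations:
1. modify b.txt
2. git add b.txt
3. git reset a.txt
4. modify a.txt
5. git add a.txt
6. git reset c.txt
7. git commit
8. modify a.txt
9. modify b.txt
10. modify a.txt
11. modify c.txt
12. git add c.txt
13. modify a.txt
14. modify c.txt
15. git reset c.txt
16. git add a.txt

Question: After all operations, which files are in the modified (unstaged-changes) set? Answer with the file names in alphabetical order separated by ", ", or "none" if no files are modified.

Answer: b.txt, c.txt

Derivation:
After op 1 (modify b.txt): modified={b.txt} staged={none}
After op 2 (git add b.txt): modified={none} staged={b.txt}
After op 3 (git reset a.txt): modified={none} staged={b.txt}
After op 4 (modify a.txt): modified={a.txt} staged={b.txt}
After op 5 (git add a.txt): modified={none} staged={a.txt, b.txt}
After op 6 (git reset c.txt): modified={none} staged={a.txt, b.txt}
After op 7 (git commit): modified={none} staged={none}
After op 8 (modify a.txt): modified={a.txt} staged={none}
After op 9 (modify b.txt): modified={a.txt, b.txt} staged={none}
After op 10 (modify a.txt): modified={a.txt, b.txt} staged={none}
After op 11 (modify c.txt): modified={a.txt, b.txt, c.txt} staged={none}
After op 12 (git add c.txt): modified={a.txt, b.txt} staged={c.txt}
After op 13 (modify a.txt): modified={a.txt, b.txt} staged={c.txt}
After op 14 (modify c.txt): modified={a.txt, b.txt, c.txt} staged={c.txt}
After op 15 (git reset c.txt): modified={a.txt, b.txt, c.txt} staged={none}
After op 16 (git add a.txt): modified={b.txt, c.txt} staged={a.txt}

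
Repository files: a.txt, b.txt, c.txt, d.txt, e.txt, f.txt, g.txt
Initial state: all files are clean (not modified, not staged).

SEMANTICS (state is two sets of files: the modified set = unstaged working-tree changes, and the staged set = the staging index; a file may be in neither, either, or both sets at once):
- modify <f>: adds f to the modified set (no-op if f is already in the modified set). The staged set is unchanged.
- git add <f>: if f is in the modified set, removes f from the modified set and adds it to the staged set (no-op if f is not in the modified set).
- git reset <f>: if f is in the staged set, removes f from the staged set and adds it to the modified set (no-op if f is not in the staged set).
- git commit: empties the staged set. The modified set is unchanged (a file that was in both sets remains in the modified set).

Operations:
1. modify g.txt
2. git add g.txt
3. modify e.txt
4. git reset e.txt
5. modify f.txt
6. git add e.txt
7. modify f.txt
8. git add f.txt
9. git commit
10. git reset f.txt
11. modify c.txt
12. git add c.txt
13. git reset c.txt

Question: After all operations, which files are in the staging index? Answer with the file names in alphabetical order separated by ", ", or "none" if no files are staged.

After op 1 (modify g.txt): modified={g.txt} staged={none}
After op 2 (git add g.txt): modified={none} staged={g.txt}
After op 3 (modify e.txt): modified={e.txt} staged={g.txt}
After op 4 (git reset e.txt): modified={e.txt} staged={g.txt}
After op 5 (modify f.txt): modified={e.txt, f.txt} staged={g.txt}
After op 6 (git add e.txt): modified={f.txt} staged={e.txt, g.txt}
After op 7 (modify f.txt): modified={f.txt} staged={e.txt, g.txt}
After op 8 (git add f.txt): modified={none} staged={e.txt, f.txt, g.txt}
After op 9 (git commit): modified={none} staged={none}
After op 10 (git reset f.txt): modified={none} staged={none}
After op 11 (modify c.txt): modified={c.txt} staged={none}
After op 12 (git add c.txt): modified={none} staged={c.txt}
After op 13 (git reset c.txt): modified={c.txt} staged={none}

Answer: none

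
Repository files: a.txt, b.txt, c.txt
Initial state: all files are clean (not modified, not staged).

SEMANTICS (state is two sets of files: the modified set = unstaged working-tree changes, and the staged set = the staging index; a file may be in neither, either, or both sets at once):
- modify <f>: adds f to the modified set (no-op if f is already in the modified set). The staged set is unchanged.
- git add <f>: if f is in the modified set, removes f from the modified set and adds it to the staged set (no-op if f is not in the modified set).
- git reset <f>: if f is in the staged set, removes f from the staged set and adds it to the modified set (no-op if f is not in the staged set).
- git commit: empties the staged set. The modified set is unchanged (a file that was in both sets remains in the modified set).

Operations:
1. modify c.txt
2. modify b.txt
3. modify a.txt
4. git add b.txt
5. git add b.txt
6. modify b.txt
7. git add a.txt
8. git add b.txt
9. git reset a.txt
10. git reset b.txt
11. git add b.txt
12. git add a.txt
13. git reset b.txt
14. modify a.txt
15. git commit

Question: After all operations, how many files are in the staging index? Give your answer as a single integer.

After op 1 (modify c.txt): modified={c.txt} staged={none}
After op 2 (modify b.txt): modified={b.txt, c.txt} staged={none}
After op 3 (modify a.txt): modified={a.txt, b.txt, c.txt} staged={none}
After op 4 (git add b.txt): modified={a.txt, c.txt} staged={b.txt}
After op 5 (git add b.txt): modified={a.txt, c.txt} staged={b.txt}
After op 6 (modify b.txt): modified={a.txt, b.txt, c.txt} staged={b.txt}
After op 7 (git add a.txt): modified={b.txt, c.txt} staged={a.txt, b.txt}
After op 8 (git add b.txt): modified={c.txt} staged={a.txt, b.txt}
After op 9 (git reset a.txt): modified={a.txt, c.txt} staged={b.txt}
After op 10 (git reset b.txt): modified={a.txt, b.txt, c.txt} staged={none}
After op 11 (git add b.txt): modified={a.txt, c.txt} staged={b.txt}
After op 12 (git add a.txt): modified={c.txt} staged={a.txt, b.txt}
After op 13 (git reset b.txt): modified={b.txt, c.txt} staged={a.txt}
After op 14 (modify a.txt): modified={a.txt, b.txt, c.txt} staged={a.txt}
After op 15 (git commit): modified={a.txt, b.txt, c.txt} staged={none}
Final staged set: {none} -> count=0

Answer: 0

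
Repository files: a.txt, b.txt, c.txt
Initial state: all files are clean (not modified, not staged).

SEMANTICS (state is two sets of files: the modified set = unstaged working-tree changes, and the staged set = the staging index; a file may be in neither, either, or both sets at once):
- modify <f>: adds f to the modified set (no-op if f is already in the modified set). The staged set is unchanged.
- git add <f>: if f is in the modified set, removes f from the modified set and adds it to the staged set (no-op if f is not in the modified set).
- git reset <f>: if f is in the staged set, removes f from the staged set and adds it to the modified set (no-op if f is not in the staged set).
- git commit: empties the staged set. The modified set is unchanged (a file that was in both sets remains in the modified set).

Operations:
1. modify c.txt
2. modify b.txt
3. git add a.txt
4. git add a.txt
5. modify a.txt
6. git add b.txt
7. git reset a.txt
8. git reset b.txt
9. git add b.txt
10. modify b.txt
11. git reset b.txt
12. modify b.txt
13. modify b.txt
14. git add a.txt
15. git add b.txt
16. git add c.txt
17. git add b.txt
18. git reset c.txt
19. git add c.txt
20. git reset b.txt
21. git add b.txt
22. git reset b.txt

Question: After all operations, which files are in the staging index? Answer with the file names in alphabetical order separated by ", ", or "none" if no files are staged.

Answer: a.txt, c.txt

Derivation:
After op 1 (modify c.txt): modified={c.txt} staged={none}
After op 2 (modify b.txt): modified={b.txt, c.txt} staged={none}
After op 3 (git add a.txt): modified={b.txt, c.txt} staged={none}
After op 4 (git add a.txt): modified={b.txt, c.txt} staged={none}
After op 5 (modify a.txt): modified={a.txt, b.txt, c.txt} staged={none}
After op 6 (git add b.txt): modified={a.txt, c.txt} staged={b.txt}
After op 7 (git reset a.txt): modified={a.txt, c.txt} staged={b.txt}
After op 8 (git reset b.txt): modified={a.txt, b.txt, c.txt} staged={none}
After op 9 (git add b.txt): modified={a.txt, c.txt} staged={b.txt}
After op 10 (modify b.txt): modified={a.txt, b.txt, c.txt} staged={b.txt}
After op 11 (git reset b.txt): modified={a.txt, b.txt, c.txt} staged={none}
After op 12 (modify b.txt): modified={a.txt, b.txt, c.txt} staged={none}
After op 13 (modify b.txt): modified={a.txt, b.txt, c.txt} staged={none}
After op 14 (git add a.txt): modified={b.txt, c.txt} staged={a.txt}
After op 15 (git add b.txt): modified={c.txt} staged={a.txt, b.txt}
After op 16 (git add c.txt): modified={none} staged={a.txt, b.txt, c.txt}
After op 17 (git add b.txt): modified={none} staged={a.txt, b.txt, c.txt}
After op 18 (git reset c.txt): modified={c.txt} staged={a.txt, b.txt}
After op 19 (git add c.txt): modified={none} staged={a.txt, b.txt, c.txt}
After op 20 (git reset b.txt): modified={b.txt} staged={a.txt, c.txt}
After op 21 (git add b.txt): modified={none} staged={a.txt, b.txt, c.txt}
After op 22 (git reset b.txt): modified={b.txt} staged={a.txt, c.txt}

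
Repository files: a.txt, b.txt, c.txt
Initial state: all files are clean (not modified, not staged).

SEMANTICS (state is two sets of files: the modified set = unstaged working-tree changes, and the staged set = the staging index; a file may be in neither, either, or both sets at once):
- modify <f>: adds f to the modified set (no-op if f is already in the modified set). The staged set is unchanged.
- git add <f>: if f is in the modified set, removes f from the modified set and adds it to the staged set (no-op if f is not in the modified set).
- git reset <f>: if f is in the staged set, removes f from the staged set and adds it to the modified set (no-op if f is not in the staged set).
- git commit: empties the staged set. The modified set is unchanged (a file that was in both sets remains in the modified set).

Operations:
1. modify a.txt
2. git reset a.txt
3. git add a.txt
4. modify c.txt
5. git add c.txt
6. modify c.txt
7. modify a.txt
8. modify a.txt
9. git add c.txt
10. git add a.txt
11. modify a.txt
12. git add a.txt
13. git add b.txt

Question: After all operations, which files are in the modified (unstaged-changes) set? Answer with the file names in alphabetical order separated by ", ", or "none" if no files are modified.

Answer: none

Derivation:
After op 1 (modify a.txt): modified={a.txt} staged={none}
After op 2 (git reset a.txt): modified={a.txt} staged={none}
After op 3 (git add a.txt): modified={none} staged={a.txt}
After op 4 (modify c.txt): modified={c.txt} staged={a.txt}
After op 5 (git add c.txt): modified={none} staged={a.txt, c.txt}
After op 6 (modify c.txt): modified={c.txt} staged={a.txt, c.txt}
After op 7 (modify a.txt): modified={a.txt, c.txt} staged={a.txt, c.txt}
After op 8 (modify a.txt): modified={a.txt, c.txt} staged={a.txt, c.txt}
After op 9 (git add c.txt): modified={a.txt} staged={a.txt, c.txt}
After op 10 (git add a.txt): modified={none} staged={a.txt, c.txt}
After op 11 (modify a.txt): modified={a.txt} staged={a.txt, c.txt}
After op 12 (git add a.txt): modified={none} staged={a.txt, c.txt}
After op 13 (git add b.txt): modified={none} staged={a.txt, c.txt}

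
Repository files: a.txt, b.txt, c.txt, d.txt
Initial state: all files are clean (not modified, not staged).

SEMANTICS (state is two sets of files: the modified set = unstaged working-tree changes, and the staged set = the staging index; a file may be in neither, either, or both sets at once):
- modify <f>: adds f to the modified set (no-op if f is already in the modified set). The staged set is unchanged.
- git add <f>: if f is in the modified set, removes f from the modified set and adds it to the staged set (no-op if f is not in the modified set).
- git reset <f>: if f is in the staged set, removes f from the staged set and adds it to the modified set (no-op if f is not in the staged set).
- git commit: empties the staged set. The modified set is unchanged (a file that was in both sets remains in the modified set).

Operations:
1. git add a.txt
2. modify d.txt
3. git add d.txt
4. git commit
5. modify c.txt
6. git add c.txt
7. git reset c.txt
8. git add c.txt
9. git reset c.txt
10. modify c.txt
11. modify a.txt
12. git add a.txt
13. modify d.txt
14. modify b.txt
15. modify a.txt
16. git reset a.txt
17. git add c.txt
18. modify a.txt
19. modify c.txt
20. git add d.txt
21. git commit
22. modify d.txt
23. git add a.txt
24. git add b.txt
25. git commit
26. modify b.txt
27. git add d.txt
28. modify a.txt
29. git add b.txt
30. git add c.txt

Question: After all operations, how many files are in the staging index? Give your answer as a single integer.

After op 1 (git add a.txt): modified={none} staged={none}
After op 2 (modify d.txt): modified={d.txt} staged={none}
After op 3 (git add d.txt): modified={none} staged={d.txt}
After op 4 (git commit): modified={none} staged={none}
After op 5 (modify c.txt): modified={c.txt} staged={none}
After op 6 (git add c.txt): modified={none} staged={c.txt}
After op 7 (git reset c.txt): modified={c.txt} staged={none}
After op 8 (git add c.txt): modified={none} staged={c.txt}
After op 9 (git reset c.txt): modified={c.txt} staged={none}
After op 10 (modify c.txt): modified={c.txt} staged={none}
After op 11 (modify a.txt): modified={a.txt, c.txt} staged={none}
After op 12 (git add a.txt): modified={c.txt} staged={a.txt}
After op 13 (modify d.txt): modified={c.txt, d.txt} staged={a.txt}
After op 14 (modify b.txt): modified={b.txt, c.txt, d.txt} staged={a.txt}
After op 15 (modify a.txt): modified={a.txt, b.txt, c.txt, d.txt} staged={a.txt}
After op 16 (git reset a.txt): modified={a.txt, b.txt, c.txt, d.txt} staged={none}
After op 17 (git add c.txt): modified={a.txt, b.txt, d.txt} staged={c.txt}
After op 18 (modify a.txt): modified={a.txt, b.txt, d.txt} staged={c.txt}
After op 19 (modify c.txt): modified={a.txt, b.txt, c.txt, d.txt} staged={c.txt}
After op 20 (git add d.txt): modified={a.txt, b.txt, c.txt} staged={c.txt, d.txt}
After op 21 (git commit): modified={a.txt, b.txt, c.txt} staged={none}
After op 22 (modify d.txt): modified={a.txt, b.txt, c.txt, d.txt} staged={none}
After op 23 (git add a.txt): modified={b.txt, c.txt, d.txt} staged={a.txt}
After op 24 (git add b.txt): modified={c.txt, d.txt} staged={a.txt, b.txt}
After op 25 (git commit): modified={c.txt, d.txt} staged={none}
After op 26 (modify b.txt): modified={b.txt, c.txt, d.txt} staged={none}
After op 27 (git add d.txt): modified={b.txt, c.txt} staged={d.txt}
After op 28 (modify a.txt): modified={a.txt, b.txt, c.txt} staged={d.txt}
After op 29 (git add b.txt): modified={a.txt, c.txt} staged={b.txt, d.txt}
After op 30 (git add c.txt): modified={a.txt} staged={b.txt, c.txt, d.txt}
Final staged set: {b.txt, c.txt, d.txt} -> count=3

Answer: 3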